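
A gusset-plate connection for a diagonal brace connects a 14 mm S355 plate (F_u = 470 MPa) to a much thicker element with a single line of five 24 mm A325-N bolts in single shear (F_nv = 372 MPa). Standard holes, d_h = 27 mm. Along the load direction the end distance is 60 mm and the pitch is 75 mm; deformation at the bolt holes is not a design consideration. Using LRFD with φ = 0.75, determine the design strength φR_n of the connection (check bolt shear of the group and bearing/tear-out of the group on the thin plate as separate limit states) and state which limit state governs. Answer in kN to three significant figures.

631 kN (bolt shear governs)

Bolt shear: A_b = π·24²/4 = 452.4 mm²; R_n = 372 × 452.4 × 5 × 1 / 1000 = 841.4 kN → 0.75 × 841.4 = 631 kN.
Bearing (1.5 l_c t F_u ≤ 3.0 d t F_u): upper limit = 3.0·24·14·470 / 1000 = 473.8 kN.
  Edge l_c = 60 − 27/2 = 46.5 → r_n = 459 kN; interior l_c = 75 − 27 = 48 → r_n = 473.8 kN.
  R_n,bearing = 1·459 + 4·473.8 = 2354 kN → 0.75 × 2354 = 1770 kN.
Bolt shear governs: 631 kN.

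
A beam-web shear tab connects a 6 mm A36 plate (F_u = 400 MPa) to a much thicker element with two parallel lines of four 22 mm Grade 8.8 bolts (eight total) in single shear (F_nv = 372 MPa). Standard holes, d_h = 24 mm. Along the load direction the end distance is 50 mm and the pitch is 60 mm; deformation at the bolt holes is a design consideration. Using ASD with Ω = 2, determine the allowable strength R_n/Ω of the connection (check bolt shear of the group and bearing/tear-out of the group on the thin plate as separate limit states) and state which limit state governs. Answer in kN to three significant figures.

Bolt shear: A_b = π·22²/4 = 380.1 mm²; R_n = 372 × 380.1 × 8 × 1 / 1000 = 1131 kN → 1131 / 2 = 566 kN.
Bearing (1.2 l_c t F_u ≤ 2.4 d t F_u): upper limit = 2.4·22·6·400 / 1000 = 126.7 kN.
  Edge l_c = 50 − 24/2 = 38 → r_n = 109.4 kN; interior l_c = 60 − 24 = 36 → r_n = 103.7 kN.
  R_n,bearing = 2·109.4 + 6·103.7 = 841 kN → 841 / 2 = 420 kN.
Bearing governs: 420 kN.

420 kN (bearing governs)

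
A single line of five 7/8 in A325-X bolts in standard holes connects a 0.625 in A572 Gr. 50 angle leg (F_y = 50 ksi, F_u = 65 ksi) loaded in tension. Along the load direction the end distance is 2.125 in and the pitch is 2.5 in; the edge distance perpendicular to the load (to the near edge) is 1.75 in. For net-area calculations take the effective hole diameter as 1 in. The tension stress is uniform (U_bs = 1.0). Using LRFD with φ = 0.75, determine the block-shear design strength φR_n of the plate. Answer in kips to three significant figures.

177 kips

Shear plane L_v = 2.125 + 4·2.5 = 12.12 in; A_gv = 12.12 × 0.625 = 7.578 in².
A_nv = (12.12 − 4.5·1) × 0.625 = 4.766 in².
A_nt = (1.75 − 0.5·1) × 0.625 = 0.7812 in².
0.6 F_u A_nv = 185.9 kips; 0.6 F_y A_gv = 227.3 kips → shear rupture governs the shear term.
R_n = 185.9 + 1.0 × 65 × 0.7812 = 236.6 kips.
Design strength φR_n = 0.75 × 236.6 = 177 kips.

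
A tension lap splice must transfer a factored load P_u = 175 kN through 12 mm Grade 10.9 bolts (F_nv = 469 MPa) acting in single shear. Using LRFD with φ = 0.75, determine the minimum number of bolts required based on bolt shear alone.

A_b = π·12²/4 = 113.1 mm².
Per-bolt design strength φR_n = 0.75 × 469 × 113.1 × 1 / 1000 = 39.78 kN.
n ≥ 175 / 39.78 = 4.399 → use 5 bolts.

5 bolts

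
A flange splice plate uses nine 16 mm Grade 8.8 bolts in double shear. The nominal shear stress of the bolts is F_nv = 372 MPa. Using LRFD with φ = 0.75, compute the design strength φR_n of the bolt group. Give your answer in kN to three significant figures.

A_b = π × 16² / 4 = 201.1 mm².
R_n = F_nv · A_b · n · n_s = 372 × 201.1 × 9 × 2 / 1000 = 1346 kN.
Design strength φR_n = 0.75 × 1346 = 1010 kN.

1010 kN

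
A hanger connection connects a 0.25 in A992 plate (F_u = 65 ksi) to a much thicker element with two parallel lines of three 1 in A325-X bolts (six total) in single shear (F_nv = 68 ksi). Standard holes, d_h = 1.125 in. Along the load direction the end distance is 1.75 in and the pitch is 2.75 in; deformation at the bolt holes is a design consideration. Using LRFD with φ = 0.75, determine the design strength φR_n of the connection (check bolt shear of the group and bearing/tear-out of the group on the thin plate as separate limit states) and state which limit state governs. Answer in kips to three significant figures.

Bolt shear: A_b = π·1²/4 = 0.7854 in²; R_n = 68 × 0.7854 × 6 × 1 = 320.4 kips → 0.75 × 320.4 = 240 kips.
Bearing (1.2 l_c t F_u ≤ 2.4 d t F_u): upper limit = 2.4·1·0.25·65 = 39 kips.
  Edge l_c = 1.75 − 1.125/2 = 1.188 → r_n = 23.16 kips; interior l_c = 2.75 − 1.125 = 1.625 → r_n = 31.69 kips.
  R_n,bearing = 2·23.16 + 4·31.69 = 173.1 kips → 0.75 × 173.1 = 130 kips.
Bearing governs: 130 kips.

130 kips (bearing governs)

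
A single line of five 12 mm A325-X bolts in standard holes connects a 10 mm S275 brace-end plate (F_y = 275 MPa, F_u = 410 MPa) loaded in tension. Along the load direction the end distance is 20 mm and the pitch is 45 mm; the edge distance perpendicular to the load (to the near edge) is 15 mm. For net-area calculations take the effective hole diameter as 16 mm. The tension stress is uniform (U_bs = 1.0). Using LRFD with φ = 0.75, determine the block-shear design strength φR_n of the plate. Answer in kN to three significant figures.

258 kN

Shear plane L_v = 20 + 4·45 = 200 mm; A_gv = 200 × 10 = 2000 mm².
A_nv = (200 − 4.5·16) × 10 = 1280 mm².
A_nt = (15 − 0.5·16) × 10 = 70 mm².
0.6 F_u A_nv = 314.9 kN; 0.6 F_y A_gv = 330 kN → shear rupture governs the shear term.
R_n = 314.9 + 1.0 × 410 × 70 / 1000 = 343.6 kN.
Design strength φR_n = 0.75 × 343.6 = 258 kN.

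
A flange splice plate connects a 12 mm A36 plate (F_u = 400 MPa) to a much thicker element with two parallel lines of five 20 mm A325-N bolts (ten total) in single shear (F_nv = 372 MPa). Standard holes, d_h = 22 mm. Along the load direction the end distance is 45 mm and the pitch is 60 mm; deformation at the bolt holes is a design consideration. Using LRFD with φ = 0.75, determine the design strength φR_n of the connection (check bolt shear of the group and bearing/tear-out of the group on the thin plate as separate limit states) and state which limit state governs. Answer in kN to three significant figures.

Bolt shear: A_b = π·20²/4 = 314.2 mm²; R_n = 372 × 314.2 × 10 × 1 / 1000 = 1169 kN → 0.75 × 1169 = 877 kN.
Bearing (1.2 l_c t F_u ≤ 2.4 d t F_u): upper limit = 2.4·20·12·400 / 1000 = 230.4 kN.
  Edge l_c = 45 − 22/2 = 34 → r_n = 195.8 kN; interior l_c = 60 − 22 = 38 → r_n = 218.9 kN.
  R_n,bearing = 2·195.8 + 8·218.9 = 2143 kN → 0.75 × 2143 = 1610 kN.
Bolt shear governs: 877 kN.

877 kN (bolt shear governs)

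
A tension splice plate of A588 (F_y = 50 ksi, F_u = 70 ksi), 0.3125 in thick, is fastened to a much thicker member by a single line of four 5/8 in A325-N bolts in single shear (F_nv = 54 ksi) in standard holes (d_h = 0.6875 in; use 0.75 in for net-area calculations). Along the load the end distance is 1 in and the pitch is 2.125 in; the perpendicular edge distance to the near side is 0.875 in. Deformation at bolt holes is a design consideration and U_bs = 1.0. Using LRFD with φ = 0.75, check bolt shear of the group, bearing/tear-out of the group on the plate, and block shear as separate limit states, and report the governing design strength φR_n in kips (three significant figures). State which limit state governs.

Bolt shear: A_b = π·0.625²/4 = 0.3068 in²; R_n = 54 × 0.3068 × 4 × 1 = 66.27 kips → 0.75 × 66.27 = 49.7 kips.
Bearing: edge l_c = 0.6562, r_n = 17.23 kips; interior l_c = 1.438, r_n = 32.81 kips; R_n = 17.23 + 3·32.81 = 115.7 kips → 86.7 kips.
Block shear: A_gv = 2.305, A_nv = 1.484, A_nt = 0.1562 in²; R_n = min(0.6F_uA_nv, 0.6F_yA_gv) + U_bs·F_u·A_nt = 73.28 kips → 55 kips.
Bolt shear governs: 49.7 kips.

49.7 kips (bolt shear governs)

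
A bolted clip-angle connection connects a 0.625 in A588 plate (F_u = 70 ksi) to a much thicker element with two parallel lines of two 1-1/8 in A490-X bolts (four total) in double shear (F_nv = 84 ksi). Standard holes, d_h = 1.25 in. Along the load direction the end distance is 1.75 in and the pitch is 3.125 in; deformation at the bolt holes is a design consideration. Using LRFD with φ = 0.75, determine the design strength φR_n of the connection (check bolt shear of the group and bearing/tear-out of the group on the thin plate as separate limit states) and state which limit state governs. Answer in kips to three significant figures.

236 kips (bearing governs)

Bolt shear: A_b = π·1.125²/4 = 0.994 in²; R_n = 84 × 0.994 × 4 × 2 = 668 kips → 0.75 × 668 = 501 kips.
Bearing (1.2 l_c t F_u ≤ 2.4 d t F_u): upper limit = 2.4·1.125·0.625·70 = 118.1 kips.
  Edge l_c = 1.75 − 1.25/2 = 1.125 → r_n = 59.06 kips; interior l_c = 3.125 − 1.25 = 1.875 → r_n = 98.44 kips.
  R_n,bearing = 2·59.06 + 2·98.44 = 315 kips → 0.75 × 315 = 236 kips.
Bearing governs: 236 kips.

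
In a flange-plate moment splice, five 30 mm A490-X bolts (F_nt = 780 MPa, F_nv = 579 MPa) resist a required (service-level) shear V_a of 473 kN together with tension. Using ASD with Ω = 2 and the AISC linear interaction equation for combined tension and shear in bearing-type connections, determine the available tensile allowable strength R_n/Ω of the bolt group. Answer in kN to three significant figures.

1150 kN

A_b = π·30²/4 = 706.9 mm²; f_rv = 473 × 1000 / (5 × 706.9) = 133.8 MPa.
F'_nt = 1.3 F_nt − (Ω F_nt / F_nv) f_rv = 1.3·780 − (2·780/579)·133.8 = 653.4 MPa, capped at F_nt → F'_nt = 653.4 MPa.
R_n = F'_nt · A_b · n = 653.4 × 706.9 × 5 / 1000 = 2309 kN.
Allowable strength R_n/Ω = 2309 / 2 = 1150 kN.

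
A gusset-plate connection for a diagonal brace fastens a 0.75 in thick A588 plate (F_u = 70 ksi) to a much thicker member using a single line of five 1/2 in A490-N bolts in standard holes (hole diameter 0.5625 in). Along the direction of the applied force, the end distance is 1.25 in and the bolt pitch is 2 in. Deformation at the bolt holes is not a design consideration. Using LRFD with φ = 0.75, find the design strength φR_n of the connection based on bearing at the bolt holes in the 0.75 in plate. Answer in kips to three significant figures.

Per bolt r_n = 1.5 l_c t F_u ≤ 3.0 d t F_u; upper limit = 3.0 × 0.5 × 0.75 × 70 = 78.75 kips.
Edge bolt: l_c = 1.25 − 0.5625/2 = 0.9688 in → 1.5 × 0.9688 × 0.75 × 70 = 76.29 → r_n = 76.29 kips.
Interior bolts: l_c = 2 − 0.5625 = 1.438 in → 1.5 × 1.438 × 0.75 × 70 = 113.2 → r_n = 78.75 kips.
R_n = 1 × 76.29 + 4 × 78.75 = 391.3 kips.
Design strength φR_n = 0.75 × 391.3 = 293 kips.

293 kips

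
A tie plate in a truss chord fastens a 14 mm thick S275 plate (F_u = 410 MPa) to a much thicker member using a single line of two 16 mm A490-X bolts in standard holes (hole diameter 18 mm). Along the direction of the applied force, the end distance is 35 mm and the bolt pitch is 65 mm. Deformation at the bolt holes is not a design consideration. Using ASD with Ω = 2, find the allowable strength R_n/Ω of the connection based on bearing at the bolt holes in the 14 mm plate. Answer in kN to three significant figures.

Per bolt r_n = 1.5 l_c t F_u ≤ 3.0 d t F_u; upper limit = 3.0 × 16 × 14 × 410 / 1000 = 275.5 kN.
Edge bolt: l_c = 35 − 18/2 = 26 mm → 1.5 × 26 × 14 × 410 / 1000 = 223.9 → r_n = 223.9 kN.
Interior bolts: l_c = 65 − 18 = 47 mm → 1.5 × 47 × 14 × 410 / 1000 = 404.7 → r_n = 275.5 kN.
R_n = 1 × 223.9 + 1 × 275.5 = 499.4 kN.
Allowable strength R_n/Ω = 499.4 / 2 = 250 kN.

250 kN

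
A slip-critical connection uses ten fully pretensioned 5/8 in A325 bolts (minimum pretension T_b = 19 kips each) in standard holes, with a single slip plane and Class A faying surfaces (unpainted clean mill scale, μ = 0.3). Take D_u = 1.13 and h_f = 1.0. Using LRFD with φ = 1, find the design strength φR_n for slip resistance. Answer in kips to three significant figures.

64.4 kips

R_n = μ · D_u · h_f · T_b · n_s · n_b = 0.3 × 1.13 × 1.0 × 19 × 1 × 10 = 64.41 kips.
Design strength φR_n = 1 × 64.41 = 64.4 kips.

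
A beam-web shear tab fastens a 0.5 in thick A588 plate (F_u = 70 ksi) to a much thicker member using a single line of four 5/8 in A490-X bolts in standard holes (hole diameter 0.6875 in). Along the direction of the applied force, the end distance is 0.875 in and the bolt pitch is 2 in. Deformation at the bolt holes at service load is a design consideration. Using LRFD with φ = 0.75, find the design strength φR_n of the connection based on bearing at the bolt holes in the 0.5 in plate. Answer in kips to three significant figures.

Per bolt r_n = 1.2 l_c t F_u ≤ 2.4 d t F_u; upper limit = 2.4 × 0.625 × 0.5 × 70 = 52.5 kips.
Edge bolt: l_c = 0.875 − 0.6875/2 = 0.5312 in → 1.2 × 0.5312 × 0.5 × 70 = 22.31 → r_n = 22.31 kips.
Interior bolts: l_c = 2 − 0.6875 = 1.312 in → 1.2 × 1.312 × 0.5 × 70 = 55.12 → r_n = 52.5 kips.
R_n = 1 × 22.31 + 3 × 52.5 = 179.8 kips.
Design strength φR_n = 0.75 × 179.8 = 135 kips.

135 kips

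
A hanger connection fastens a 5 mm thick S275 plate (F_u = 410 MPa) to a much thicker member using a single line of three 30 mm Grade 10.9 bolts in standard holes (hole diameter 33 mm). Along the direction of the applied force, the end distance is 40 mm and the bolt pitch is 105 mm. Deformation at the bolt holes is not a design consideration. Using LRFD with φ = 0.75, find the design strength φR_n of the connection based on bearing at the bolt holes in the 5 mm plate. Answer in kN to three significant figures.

331 kN

Per bolt r_n = 1.5 l_c t F_u ≤ 3.0 d t F_u; upper limit = 3.0 × 30 × 5 × 410 / 1000 = 184.5 kN.
Edge bolt: l_c = 40 − 33/2 = 23.5 mm → 1.5 × 23.5 × 5 × 410 / 1000 = 72.26 → r_n = 72.26 kN.
Interior bolts: l_c = 105 − 33 = 72 mm → 1.5 × 72 × 5 × 410 / 1000 = 221.4 → r_n = 184.5 kN.
R_n = 1 × 72.26 + 2 × 184.5 = 441.3 kN.
Design strength φR_n = 0.75 × 441.3 = 331 kN.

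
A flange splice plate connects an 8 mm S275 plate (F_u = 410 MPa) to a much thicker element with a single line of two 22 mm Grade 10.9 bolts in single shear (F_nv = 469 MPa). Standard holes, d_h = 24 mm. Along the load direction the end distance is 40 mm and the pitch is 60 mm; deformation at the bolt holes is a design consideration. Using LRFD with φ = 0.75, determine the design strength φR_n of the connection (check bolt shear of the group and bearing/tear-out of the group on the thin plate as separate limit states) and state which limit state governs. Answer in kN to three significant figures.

Bolt shear: A_b = π·22²/4 = 380.1 mm²; R_n = 469 × 380.1 × 2 × 1 / 1000 = 356.6 kN → 0.75 × 356.6 = 267 kN.
Bearing (1.2 l_c t F_u ≤ 2.4 d t F_u): upper limit = 2.4·22·8·410 / 1000 = 173.2 kN.
  Edge l_c = 40 − 24/2 = 28 → r_n = 110.2 kN; interior l_c = 60 − 24 = 36 → r_n = 141.7 kN.
  R_n,bearing = 1·110.2 + 1·141.7 = 251.9 kN → 0.75 × 251.9 = 189 kN.
Bearing governs: 189 kN.

189 kN (bearing governs)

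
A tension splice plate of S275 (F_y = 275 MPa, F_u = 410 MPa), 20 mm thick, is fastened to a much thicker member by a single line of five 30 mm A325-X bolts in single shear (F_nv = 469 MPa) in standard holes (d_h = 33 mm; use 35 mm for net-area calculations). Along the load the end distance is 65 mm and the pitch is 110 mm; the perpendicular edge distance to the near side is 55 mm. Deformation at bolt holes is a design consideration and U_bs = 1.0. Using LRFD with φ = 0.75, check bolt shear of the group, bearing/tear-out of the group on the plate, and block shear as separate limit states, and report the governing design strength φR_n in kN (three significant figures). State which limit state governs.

1240 kN (bolt shear governs)

Bolt shear: A_b = π·30²/4 = 706.9 mm²; R_n = 469 × 706.9 × 5 × 1 / 1000 = 1658 kN → 0.75 × 1658 = 1240 kN.
Bearing: edge l_c = 48.5, r_n = 477.2 kN; interior l_c = 77, r_n = 590.4 kN; R_n = 477.2 + 4·590.4 = 2839 kN → 2130 kN.
Block shear: A_gv = 10100, A_nv = 6950, A_nt = 750 mm²; R_n = min(0.6F_uA_nv, 0.6F_yA_gv) + U_bs·F_u·A_nt = 1974 kN → 1480 kN.
Bolt shear governs: 1240 kN.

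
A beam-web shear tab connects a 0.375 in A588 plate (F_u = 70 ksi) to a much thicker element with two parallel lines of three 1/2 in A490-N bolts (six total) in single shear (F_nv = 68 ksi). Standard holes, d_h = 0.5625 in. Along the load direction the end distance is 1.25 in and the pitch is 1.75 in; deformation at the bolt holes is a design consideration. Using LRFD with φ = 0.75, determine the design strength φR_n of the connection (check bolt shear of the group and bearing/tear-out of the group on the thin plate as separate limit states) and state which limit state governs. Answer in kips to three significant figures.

60.1 kips (bolt shear governs)

Bolt shear: A_b = π·0.5²/4 = 0.1963 in²; R_n = 68 × 0.1963 × 6 × 1 = 80.11 kips → 0.75 × 80.11 = 60.1 kips.
Bearing (1.2 l_c t F_u ≤ 2.4 d t F_u): upper limit = 2.4·0.5·0.375·70 = 31.5 kips.
  Edge l_c = 1.25 − 0.5625/2 = 0.9688 → r_n = 30.52 kips; interior l_c = 1.75 − 0.5625 = 1.188 → r_n = 31.5 kips.
  R_n,bearing = 2·30.52 + 4·31.5 = 187 kips → 0.75 × 187 = 140 kips.
Bolt shear governs: 60.1 kips.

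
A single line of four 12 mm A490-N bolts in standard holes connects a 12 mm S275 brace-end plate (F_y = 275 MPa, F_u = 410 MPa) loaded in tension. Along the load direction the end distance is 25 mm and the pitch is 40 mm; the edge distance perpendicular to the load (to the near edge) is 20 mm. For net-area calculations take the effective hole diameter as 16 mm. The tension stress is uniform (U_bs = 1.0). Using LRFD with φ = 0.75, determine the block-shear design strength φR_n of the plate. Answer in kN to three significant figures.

241 kN

Shear plane L_v = 25 + 3·40 = 145 mm; A_gv = 145 × 12 = 1740 mm².
A_nv = (145 − 3.5·16) × 12 = 1068 mm².
A_nt = (20 − 0.5·16) × 12 = 144 mm².
0.6 F_u A_nv = 262.7 kN; 0.6 F_y A_gv = 287.1 kN → shear rupture governs the shear term.
R_n = 262.7 + 1.0 × 410 × 144 / 1000 = 321.8 kN.
Design strength φR_n = 0.75 × 321.8 = 241 kN.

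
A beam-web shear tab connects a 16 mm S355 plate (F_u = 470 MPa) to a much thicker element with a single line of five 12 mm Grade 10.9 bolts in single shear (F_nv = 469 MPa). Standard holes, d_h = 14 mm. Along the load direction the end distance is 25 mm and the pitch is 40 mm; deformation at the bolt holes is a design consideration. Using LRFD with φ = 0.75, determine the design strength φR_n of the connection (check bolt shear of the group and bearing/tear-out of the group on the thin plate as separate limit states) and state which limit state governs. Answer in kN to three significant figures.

Bolt shear: A_b = π·12²/4 = 113.1 mm²; R_n = 469 × 113.1 × 5 × 1 / 1000 = 265.2 kN → 0.75 × 265.2 = 199 kN.
Bearing (1.2 l_c t F_u ≤ 2.4 d t F_u): upper limit = 2.4·12·16·470 / 1000 = 216.6 kN.
  Edge l_c = 25 − 14/2 = 18 → r_n = 162.4 kN; interior l_c = 40 − 14 = 26 → r_n = 216.6 kN.
  R_n,bearing = 1·162.4 + 4·216.6 = 1029 kN → 0.75 × 1029 = 772 kN.
Bolt shear governs: 199 kN.

199 kN (bolt shear governs)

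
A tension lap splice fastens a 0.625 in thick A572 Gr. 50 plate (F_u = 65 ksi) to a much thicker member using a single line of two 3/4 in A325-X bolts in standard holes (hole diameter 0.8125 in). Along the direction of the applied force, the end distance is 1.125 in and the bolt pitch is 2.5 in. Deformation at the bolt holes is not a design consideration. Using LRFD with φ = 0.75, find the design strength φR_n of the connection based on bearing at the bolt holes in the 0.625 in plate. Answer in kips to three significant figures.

Per bolt r_n = 1.5 l_c t F_u ≤ 3.0 d t F_u; upper limit = 3.0 × 0.75 × 0.625 × 65 = 91.41 kips.
Edge bolt: l_c = 1.125 − 0.8125/2 = 0.7188 in → 1.5 × 0.7188 × 0.625 × 65 = 43.8 → r_n = 43.8 kips.
Interior bolts: l_c = 2.5 − 0.8125 = 1.688 in → 1.5 × 1.688 × 0.625 × 65 = 102.8 → r_n = 91.41 kips.
R_n = 1 × 43.8 + 1 × 91.41 = 135.2 kips.
Design strength φR_n = 0.75 × 135.2 = 101 kips.

101 kips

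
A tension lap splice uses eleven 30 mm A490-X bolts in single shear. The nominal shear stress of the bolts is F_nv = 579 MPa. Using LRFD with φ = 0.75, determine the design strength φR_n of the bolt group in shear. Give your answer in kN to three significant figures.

A_b = π × 30² / 4 = 706.9 mm².
R_n = F_nv · A_b · n · n_s = 579 × 706.9 × 11 × 1 / 1000 = 4502 kN.
Design strength φR_n = 0.75 × 4502 = 3380 kN.

3380 kN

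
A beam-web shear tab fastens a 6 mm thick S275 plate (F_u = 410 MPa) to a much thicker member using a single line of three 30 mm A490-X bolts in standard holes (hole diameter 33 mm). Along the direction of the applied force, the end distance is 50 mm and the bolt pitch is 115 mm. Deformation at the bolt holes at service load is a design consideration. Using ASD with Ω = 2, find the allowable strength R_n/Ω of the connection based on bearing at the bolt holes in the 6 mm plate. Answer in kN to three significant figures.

227 kN

Per bolt r_n = 1.2 l_c t F_u ≤ 2.4 d t F_u; upper limit = 2.4 × 30 × 6 × 410 / 1000 = 177.1 kN.
Edge bolt: l_c = 50 − 33/2 = 33.5 mm → 1.2 × 33.5 × 6 × 410 / 1000 = 98.89 → r_n = 98.89 kN.
Interior bolts: l_c = 115 − 33 = 82 mm → 1.2 × 82 × 6 × 410 / 1000 = 242.1 → r_n = 177.1 kN.
R_n = 1 × 98.89 + 2 × 177.1 = 453.1 kN.
Allowable strength R_n/Ω = 453.1 / 2 = 227 kN.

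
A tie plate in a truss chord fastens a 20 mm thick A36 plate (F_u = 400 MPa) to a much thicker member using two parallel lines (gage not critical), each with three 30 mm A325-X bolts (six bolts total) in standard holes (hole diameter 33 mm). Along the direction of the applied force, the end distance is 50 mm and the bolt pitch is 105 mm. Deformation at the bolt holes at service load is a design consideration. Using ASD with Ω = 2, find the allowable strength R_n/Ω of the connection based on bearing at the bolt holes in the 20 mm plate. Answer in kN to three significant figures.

Per bolt r_n = 1.2 l_c t F_u ≤ 2.4 d t F_u; upper limit = 2.4 × 30 × 20 × 400 / 1000 = 576 kN.
Edge bolt: l_c = 50 − 33/2 = 33.5 mm → 1.2 × 33.5 × 20 × 400 / 1000 = 321.6 → r_n = 321.6 kN.
Interior bolts: l_c = 105 − 33 = 72 mm → 1.2 × 72 × 20 × 400 / 1000 = 691.2 → r_n = 576 kN.
R_n = 2 × 321.6 + 4 × 576 = 2947 kN.
Allowable strength R_n/Ω = 2947 / 2 = 1470 kN.

1470 kN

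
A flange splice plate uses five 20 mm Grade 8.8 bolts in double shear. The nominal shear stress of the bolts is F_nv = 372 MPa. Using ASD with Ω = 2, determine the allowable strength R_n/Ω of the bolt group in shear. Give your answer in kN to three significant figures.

584 kN

A_b = π × 20² / 4 = 314.2 mm².
R_n = F_nv · A_b · n · n_s = 372 × 314.2 × 5 × 2 / 1000 = 1169 kN.
Allowable strength R_n/Ω = 1169 / 2 = 584 kN.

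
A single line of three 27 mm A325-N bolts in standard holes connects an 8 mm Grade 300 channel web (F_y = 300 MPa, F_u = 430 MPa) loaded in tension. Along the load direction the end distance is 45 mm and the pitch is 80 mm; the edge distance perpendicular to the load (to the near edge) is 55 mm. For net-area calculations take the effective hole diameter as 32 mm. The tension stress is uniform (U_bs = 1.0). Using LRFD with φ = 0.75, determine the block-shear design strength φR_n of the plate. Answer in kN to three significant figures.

294 kN

Shear plane L_v = 45 + 2·80 = 205 mm; A_gv = 205 × 8 = 1640 mm².
A_nv = (205 − 2.5·32) × 8 = 1000 mm².
A_nt = (55 − 0.5·32) × 8 = 312 mm².
0.6 F_u A_nv = 258 kN; 0.6 F_y A_gv = 295.2 kN → shear rupture governs the shear term.
R_n = 258 + 1.0 × 430 × 312 / 1000 = 392.2 kN.
Design strength φR_n = 0.75 × 392.2 = 294 kN.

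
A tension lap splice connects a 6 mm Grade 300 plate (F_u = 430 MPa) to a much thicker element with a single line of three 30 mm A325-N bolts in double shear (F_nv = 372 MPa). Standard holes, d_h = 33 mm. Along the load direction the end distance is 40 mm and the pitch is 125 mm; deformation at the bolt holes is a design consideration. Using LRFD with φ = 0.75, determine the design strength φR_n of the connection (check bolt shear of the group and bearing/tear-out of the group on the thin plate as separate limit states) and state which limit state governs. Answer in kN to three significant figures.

Bolt shear: A_b = π·30²/4 = 706.9 mm²; R_n = 372 × 706.9 × 3 × 2 / 1000 = 1578 kN → 0.75 × 1578 = 1180 kN.
Bearing (1.2 l_c t F_u ≤ 2.4 d t F_u): upper limit = 2.4·30·6·430 / 1000 = 185.8 kN.
  Edge l_c = 40 − 33/2 = 23.5 → r_n = 72.76 kN; interior l_c = 125 − 33 = 92 → r_n = 185.8 kN.
  R_n,bearing = 1·72.76 + 2·185.8 = 444.3 kN → 0.75 × 444.3 = 333 kN.
Bearing governs: 333 kN.

333 kN (bearing governs)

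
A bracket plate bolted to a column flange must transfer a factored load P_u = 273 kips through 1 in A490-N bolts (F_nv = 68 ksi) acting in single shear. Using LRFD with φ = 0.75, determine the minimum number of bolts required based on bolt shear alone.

7 bolts

A_b = π·1²/4 = 0.7854 in².
Per-bolt design strength φR_n = 0.75 × 68 × 0.7854 × 1 = 40.06 kips.
n ≥ 273 / 40.06 = 6.816 → use 7 bolts.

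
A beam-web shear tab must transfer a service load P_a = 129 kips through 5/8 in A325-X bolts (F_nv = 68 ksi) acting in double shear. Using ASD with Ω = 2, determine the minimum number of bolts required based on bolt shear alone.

A_b = π·0.625²/4 = 0.3068 in².
Per-bolt allowable strength R_n/Ω = 68 × 0.3068 × 2 / 2 = 20.86 kips.
n ≥ 129 / 20.86 = 6.183 → use 7 bolts.

7 bolts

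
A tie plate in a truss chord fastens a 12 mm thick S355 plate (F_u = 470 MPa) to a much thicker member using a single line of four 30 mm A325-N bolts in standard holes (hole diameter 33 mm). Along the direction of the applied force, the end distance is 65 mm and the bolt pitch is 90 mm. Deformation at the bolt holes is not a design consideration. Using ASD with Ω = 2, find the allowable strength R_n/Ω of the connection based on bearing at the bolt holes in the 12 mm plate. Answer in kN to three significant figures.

Per bolt r_n = 1.5 l_c t F_u ≤ 3.0 d t F_u; upper limit = 3.0 × 30 × 12 × 470 / 1000 = 507.6 kN.
Edge bolt: l_c = 65 − 33/2 = 48.5 mm → 1.5 × 48.5 × 12 × 470 / 1000 = 410.3 → r_n = 410.3 kN.
Interior bolts: l_c = 90 − 33 = 57 mm → 1.5 × 57 × 12 × 470 / 1000 = 482.2 → r_n = 482.2 kN.
R_n = 1 × 410.3 + 3 × 482.2 = 1857 kN.
Allowable strength R_n/Ω = 1857 / 2 = 928 kN.

928 kN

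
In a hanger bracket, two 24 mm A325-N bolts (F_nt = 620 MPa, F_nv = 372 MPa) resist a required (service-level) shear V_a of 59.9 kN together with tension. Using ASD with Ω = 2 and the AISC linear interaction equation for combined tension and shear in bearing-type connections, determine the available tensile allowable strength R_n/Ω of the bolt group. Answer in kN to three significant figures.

A_b = π·24²/4 = 452.4 mm²; f_rv = 59.9 × 1000 / (2 × 452.4) = 66.2 MPa.
F'_nt = 1.3 F_nt − (Ω F_nt / F_nv) f_rv = 1.3·620 − (2·620/372)·66.2 = 585.3 MPa, capped at F_nt → F'_nt = 585.3 MPa.
R_n = F'_nt · A_b · n = 585.3 × 452.4 × 2 / 1000 = 529.6 kN.
Allowable strength R_n/Ω = 529.6 / 2 = 265 kN.

265 kN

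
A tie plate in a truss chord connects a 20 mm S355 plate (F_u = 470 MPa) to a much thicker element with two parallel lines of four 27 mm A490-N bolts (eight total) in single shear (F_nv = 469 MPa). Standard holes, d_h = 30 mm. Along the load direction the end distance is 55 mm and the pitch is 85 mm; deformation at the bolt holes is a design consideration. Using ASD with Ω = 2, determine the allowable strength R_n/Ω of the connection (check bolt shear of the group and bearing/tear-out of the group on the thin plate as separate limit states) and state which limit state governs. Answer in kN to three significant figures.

1070 kN (bolt shear governs)

Bolt shear: A_b = π·27²/4 = 572.6 mm²; R_n = 469 × 572.6 × 8 × 1 / 1000 = 2148 kN → 2148 / 2 = 1070 kN.
Bearing (1.2 l_c t F_u ≤ 2.4 d t F_u): upper limit = 2.4·27·20·470 / 1000 = 609.1 kN.
  Edge l_c = 55 − 30/2 = 40 → r_n = 451.2 kN; interior l_c = 85 − 30 = 55 → r_n = 609.1 kN.
  R_n,bearing = 2·451.2 + 6·609.1 = 4557 kN → 4557 / 2 = 2280 kN.
Bolt shear governs: 1070 kN.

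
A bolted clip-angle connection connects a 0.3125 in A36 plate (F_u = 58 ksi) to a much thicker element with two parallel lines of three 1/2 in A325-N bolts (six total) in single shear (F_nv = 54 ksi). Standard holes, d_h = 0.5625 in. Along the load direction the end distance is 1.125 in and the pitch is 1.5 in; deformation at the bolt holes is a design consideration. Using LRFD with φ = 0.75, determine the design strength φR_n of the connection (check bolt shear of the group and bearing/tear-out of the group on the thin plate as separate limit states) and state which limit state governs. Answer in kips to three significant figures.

47.7 kips (bolt shear governs)

Bolt shear: A_b = π·0.5²/4 = 0.1963 in²; R_n = 54 × 0.1963 × 6 × 1 = 63.62 kips → 0.75 × 63.62 = 47.7 kips.
Bearing (1.2 l_c t F_u ≤ 2.4 d t F_u): upper limit = 2.4·0.5·0.3125·58 = 21.75 kips.
  Edge l_c = 1.125 − 0.5625/2 = 0.8438 → r_n = 18.35 kips; interior l_c = 1.5 − 0.5625 = 0.9375 → r_n = 20.39 kips.
  R_n,bearing = 2·18.35 + 4·20.39 = 118.3 kips → 0.75 × 118.3 = 88.7 kips.
Bolt shear governs: 47.7 kips.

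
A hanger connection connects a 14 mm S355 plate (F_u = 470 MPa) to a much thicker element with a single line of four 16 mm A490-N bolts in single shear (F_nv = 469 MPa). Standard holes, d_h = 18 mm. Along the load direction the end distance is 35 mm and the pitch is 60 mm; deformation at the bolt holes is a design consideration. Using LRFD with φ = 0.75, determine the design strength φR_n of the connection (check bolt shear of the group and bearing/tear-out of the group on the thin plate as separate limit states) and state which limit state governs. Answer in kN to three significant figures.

Bolt shear: A_b = π·16²/4 = 201.1 mm²; R_n = 469 × 201.1 × 4 × 1 / 1000 = 377.2 kN → 0.75 × 377.2 = 283 kN.
Bearing (1.2 l_c t F_u ≤ 2.4 d t F_u): upper limit = 2.4·16·14·470 / 1000 = 252.7 kN.
  Edge l_c = 35 − 18/2 = 26 → r_n = 205.3 kN; interior l_c = 60 − 18 = 42 → r_n = 252.7 kN.
  R_n,bearing = 1·205.3 + 3·252.7 = 963.3 kN → 0.75 × 963.3 = 722 kN.
Bolt shear governs: 283 kN.

283 kN (bolt shear governs)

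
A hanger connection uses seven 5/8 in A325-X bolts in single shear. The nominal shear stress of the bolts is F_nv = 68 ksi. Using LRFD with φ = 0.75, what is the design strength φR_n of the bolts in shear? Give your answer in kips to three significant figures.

110 kips

A_b = π × 0.625² / 4 = 0.3068 in².
R_n = F_nv · A_b · n · n_s = 68 × 0.3068 × 7 × 1 = 146 kips.
Design strength φR_n = 0.75 × 146 = 110 kips.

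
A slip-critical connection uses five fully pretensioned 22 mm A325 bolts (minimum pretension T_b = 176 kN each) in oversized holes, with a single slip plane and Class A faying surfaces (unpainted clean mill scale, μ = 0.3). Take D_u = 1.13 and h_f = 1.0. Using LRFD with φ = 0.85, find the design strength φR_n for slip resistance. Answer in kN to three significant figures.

R_n = μ · D_u · h_f · T_b · n_s · n_b = 0.3 × 1.13 × 1.0 × 176 × 1 × 5 = 298.3 kN.
Design strength φR_n = 0.85 × 298.3 = 254 kN.

254 kN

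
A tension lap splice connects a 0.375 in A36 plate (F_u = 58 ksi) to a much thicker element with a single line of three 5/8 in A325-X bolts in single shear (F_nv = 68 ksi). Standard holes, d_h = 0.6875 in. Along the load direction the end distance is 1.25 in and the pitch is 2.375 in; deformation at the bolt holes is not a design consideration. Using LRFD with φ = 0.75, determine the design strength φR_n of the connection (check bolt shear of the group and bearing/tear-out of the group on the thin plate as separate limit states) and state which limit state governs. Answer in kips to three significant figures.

46.9 kips (bolt shear governs)

Bolt shear: A_b = π·0.625²/4 = 0.3068 in²; R_n = 68 × 0.3068 × 3 × 1 = 62.59 kips → 0.75 × 62.59 = 46.9 kips.
Bearing (1.5 l_c t F_u ≤ 3.0 d t F_u): upper limit = 3.0·0.625·0.375·58 = 40.78 kips.
  Edge l_c = 1.25 − 0.6875/2 = 0.9062 → r_n = 29.57 kips; interior l_c = 2.375 − 0.6875 = 1.688 → r_n = 40.78 kips.
  R_n,bearing = 1·29.57 + 2·40.78 = 111.1 kips → 0.75 × 111.1 = 83.3 kips.
Bolt shear governs: 46.9 kips.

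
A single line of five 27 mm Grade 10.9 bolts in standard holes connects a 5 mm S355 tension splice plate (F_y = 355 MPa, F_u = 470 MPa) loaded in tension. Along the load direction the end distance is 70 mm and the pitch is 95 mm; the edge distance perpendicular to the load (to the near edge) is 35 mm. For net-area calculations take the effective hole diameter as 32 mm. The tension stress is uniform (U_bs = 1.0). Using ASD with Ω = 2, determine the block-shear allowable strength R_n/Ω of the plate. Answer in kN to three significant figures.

Shear plane L_v = 70 + 4·95 = 450 mm; A_gv = 450 × 5 = 2250 mm².
A_nv = (450 − 4.5·32) × 5 = 1530 mm².
A_nt = (35 − 0.5·32) × 5 = 95 mm².
0.6 F_u A_nv = 431.5 kN; 0.6 F_y A_gv = 479.2 kN → shear rupture governs the shear term.
R_n = 431.5 + 1.0 × 470 × 95 / 1000 = 476.1 kN.
Allowable strength R_n/Ω = 476.1 / 2 = 238 kN.

238 kN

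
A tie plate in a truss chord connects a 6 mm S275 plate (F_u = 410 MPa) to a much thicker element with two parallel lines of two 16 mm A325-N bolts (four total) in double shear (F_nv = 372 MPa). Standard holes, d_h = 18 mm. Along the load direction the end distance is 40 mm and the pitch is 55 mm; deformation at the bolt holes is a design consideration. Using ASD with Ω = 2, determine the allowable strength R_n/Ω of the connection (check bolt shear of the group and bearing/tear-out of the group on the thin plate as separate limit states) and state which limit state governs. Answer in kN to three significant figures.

Bolt shear: A_b = π·16²/4 = 201.1 mm²; R_n = 372 × 201.1 × 4 × 2 / 1000 = 598.4 kN → 598.4 / 2 = 299 kN.
Bearing (1.2 l_c t F_u ≤ 2.4 d t F_u): upper limit = 2.4·16·6·410 / 1000 = 94.46 kN.
  Edge l_c = 40 − 18/2 = 31 → r_n = 91.51 kN; interior l_c = 55 − 18 = 37 → r_n = 94.46 kN.
  R_n,bearing = 2·91.51 + 2·94.46 = 372 kN → 372 / 2 = 186 kN.
Bearing governs: 186 kN.

186 kN (bearing governs)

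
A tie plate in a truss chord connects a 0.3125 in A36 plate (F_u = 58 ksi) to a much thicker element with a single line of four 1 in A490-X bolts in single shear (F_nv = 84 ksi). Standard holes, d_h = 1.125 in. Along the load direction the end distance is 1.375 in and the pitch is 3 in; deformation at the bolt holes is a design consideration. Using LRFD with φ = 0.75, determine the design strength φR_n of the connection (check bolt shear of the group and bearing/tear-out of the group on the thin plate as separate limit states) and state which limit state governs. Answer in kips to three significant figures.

105 kips (bearing governs)

Bolt shear: A_b = π·1²/4 = 0.7854 in²; R_n = 84 × 0.7854 × 4 × 1 = 263.9 kips → 0.75 × 263.9 = 198 kips.
Bearing (1.2 l_c t F_u ≤ 2.4 d t F_u): upper limit = 2.4·1·0.3125·58 = 43.5 kips.
  Edge l_c = 1.375 − 1.125/2 = 0.8125 → r_n = 17.67 kips; interior l_c = 3 − 1.125 = 1.875 → r_n = 40.78 kips.
  R_n,bearing = 1·17.67 + 3·40.78 = 140 kips → 0.75 × 140 = 105 kips.
Bearing governs: 105 kips.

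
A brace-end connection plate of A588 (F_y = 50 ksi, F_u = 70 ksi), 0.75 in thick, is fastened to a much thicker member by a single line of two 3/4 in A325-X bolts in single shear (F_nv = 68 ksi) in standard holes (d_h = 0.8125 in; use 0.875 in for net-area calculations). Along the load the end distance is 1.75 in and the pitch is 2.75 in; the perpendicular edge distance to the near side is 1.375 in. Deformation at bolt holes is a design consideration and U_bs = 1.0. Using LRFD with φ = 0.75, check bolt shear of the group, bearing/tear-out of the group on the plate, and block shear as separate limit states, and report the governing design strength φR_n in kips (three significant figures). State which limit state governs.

45.1 kips (bolt shear governs)

Bolt shear: A_b = π·0.75²/4 = 0.4418 in²; R_n = 68 × 0.4418 × 2 × 1 = 60.08 kips → 0.75 × 60.08 = 45.1 kips.
Bearing: edge l_c = 1.344, r_n = 84.66 kips; interior l_c = 1.938, r_n = 94.5 kips; R_n = 84.66 + 1·94.5 = 179.2 kips → 134 kips.
Block shear: A_gv = 3.375, A_nv = 2.391, A_nt = 0.7031 in²; R_n = min(0.6F_uA_nv, 0.6F_yA_gv) + U_bs·F_u·A_nt = 149.6 kips → 112 kips.
Bolt shear governs: 45.1 kips.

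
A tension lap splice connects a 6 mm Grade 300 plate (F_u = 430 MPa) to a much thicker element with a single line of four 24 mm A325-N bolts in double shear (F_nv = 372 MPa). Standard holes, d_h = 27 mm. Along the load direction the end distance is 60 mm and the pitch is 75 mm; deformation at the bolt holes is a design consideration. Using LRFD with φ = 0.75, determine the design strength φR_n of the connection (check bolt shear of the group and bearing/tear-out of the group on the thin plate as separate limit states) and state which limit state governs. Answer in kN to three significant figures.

Bolt shear: A_b = π·24²/4 = 452.4 mm²; R_n = 372 × 452.4 × 4 × 2 / 1000 = 1346 kN → 0.75 × 1346 = 1010 kN.
Bearing (1.2 l_c t F_u ≤ 2.4 d t F_u): upper limit = 2.4·24·6·430 / 1000 = 148.6 kN.
  Edge l_c = 60 − 27/2 = 46.5 → r_n = 144 kN; interior l_c = 75 − 27 = 48 → r_n = 148.6 kN.
  R_n,bearing = 1·144 + 3·148.6 = 589.8 kN → 0.75 × 589.8 = 442 kN.
Bearing governs: 442 kN.

442 kN (bearing governs)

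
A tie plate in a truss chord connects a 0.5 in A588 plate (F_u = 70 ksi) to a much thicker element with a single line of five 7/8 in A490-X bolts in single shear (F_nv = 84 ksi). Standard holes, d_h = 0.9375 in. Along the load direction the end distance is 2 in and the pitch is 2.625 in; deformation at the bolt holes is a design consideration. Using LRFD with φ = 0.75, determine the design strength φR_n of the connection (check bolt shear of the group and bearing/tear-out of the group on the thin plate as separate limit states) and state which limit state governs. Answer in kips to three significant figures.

Bolt shear: A_b = π·0.875²/4 = 0.6013 in²; R_n = 84 × 0.6013 × 5 × 1 = 252.6 kips → 0.75 × 252.6 = 189 kips.
Bearing (1.2 l_c t F_u ≤ 2.4 d t F_u): upper limit = 2.4·0.875·0.5·70 = 73.5 kips.
  Edge l_c = 2 − 0.9375/2 = 1.531 → r_n = 64.31 kips; interior l_c = 2.625 − 0.9375 = 1.688 → r_n = 70.88 kips.
  R_n,bearing = 1·64.31 + 4·70.88 = 347.8 kips → 0.75 × 347.8 = 261 kips.
Bolt shear governs: 189 kips.

189 kips (bolt shear governs)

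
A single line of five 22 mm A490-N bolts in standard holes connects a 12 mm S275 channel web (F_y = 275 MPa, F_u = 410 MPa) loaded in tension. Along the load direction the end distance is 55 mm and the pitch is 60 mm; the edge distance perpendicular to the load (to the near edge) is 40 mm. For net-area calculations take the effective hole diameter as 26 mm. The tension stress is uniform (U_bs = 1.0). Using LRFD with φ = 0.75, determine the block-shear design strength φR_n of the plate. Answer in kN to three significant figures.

Shear plane L_v = 55 + 4·60 = 295 mm; A_gv = 295 × 12 = 3540 mm².
A_nv = (295 − 4.5·26) × 12 = 2136 mm².
A_nt = (40 − 0.5·26) × 12 = 324 mm².
0.6 F_u A_nv = 525.5 kN; 0.6 F_y A_gv = 584.1 kN → shear rupture governs the shear term.
R_n = 525.5 + 1.0 × 410 × 324 / 1000 = 658.3 kN.
Design strength φR_n = 0.75 × 658.3 = 494 kN.

494 kN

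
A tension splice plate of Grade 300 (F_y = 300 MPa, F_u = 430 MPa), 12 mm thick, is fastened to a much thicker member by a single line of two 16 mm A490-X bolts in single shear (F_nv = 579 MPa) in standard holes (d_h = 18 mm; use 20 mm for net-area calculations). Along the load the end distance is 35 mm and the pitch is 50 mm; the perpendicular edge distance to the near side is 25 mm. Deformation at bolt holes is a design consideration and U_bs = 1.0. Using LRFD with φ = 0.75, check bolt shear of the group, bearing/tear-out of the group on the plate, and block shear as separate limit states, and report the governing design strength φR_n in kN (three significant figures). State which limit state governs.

Bolt shear: A_b = π·16²/4 = 201.1 mm²; R_n = 579 × 201.1 × 2 × 1 / 1000 = 232.8 kN → 0.75 × 232.8 = 175 kN.
Bearing: edge l_c = 26, r_n = 161 kN; interior l_c = 32, r_n = 198.1 kN; R_n = 161 + 1·198.1 = 359.1 kN → 269 kN.
Block shear: A_gv = 1020, A_nv = 660, A_nt = 180 mm²; R_n = min(0.6F_uA_nv, 0.6F_yA_gv) + U_bs·F_u·A_nt = 247.7 kN → 186 kN.
Bolt shear governs: 175 kN.

175 kN (bolt shear governs)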